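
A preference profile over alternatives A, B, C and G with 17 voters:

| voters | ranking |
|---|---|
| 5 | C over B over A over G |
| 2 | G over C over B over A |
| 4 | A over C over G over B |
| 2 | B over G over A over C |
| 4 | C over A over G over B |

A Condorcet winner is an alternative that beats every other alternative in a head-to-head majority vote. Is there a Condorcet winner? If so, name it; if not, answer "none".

C

Head-to-head results (17 voters):
A vs B: A is ranked higher on 4+4 = 8 ballots, B on 9. B wins 9–8.
A vs C: C wins 11–6.
A vs G: A, 13–4.
B–C: C 15–2.
B vs G: G, 10–7.
C vs G: C is ranked higher on 5+4+4 = 13 ballots, G on 4. C wins 13–4.
C wins every pairwise contest, so C is the Condorcet winner.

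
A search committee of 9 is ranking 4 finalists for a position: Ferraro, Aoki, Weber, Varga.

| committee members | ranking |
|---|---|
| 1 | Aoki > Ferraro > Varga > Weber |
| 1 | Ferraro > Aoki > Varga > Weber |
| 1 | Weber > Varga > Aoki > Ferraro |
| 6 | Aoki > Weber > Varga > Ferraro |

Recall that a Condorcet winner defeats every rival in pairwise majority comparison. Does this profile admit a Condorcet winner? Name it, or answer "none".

Check each pair by majority over 9 ballots:
Ferraro vs Aoki: Aoki, 8–1.
Ferraro–Weber: Weber 7–2.
Ferraro vs Varga: Varga, 7–2.
Aoki vs Weber: Aoki wins 8–1.
Aoki vs Varga: Aoki wins 8–1.
Weber vs Varga: Weber wins 7–2.
Aoki wins every pairwise contest, so Aoki is the Condorcet winner.

Aoki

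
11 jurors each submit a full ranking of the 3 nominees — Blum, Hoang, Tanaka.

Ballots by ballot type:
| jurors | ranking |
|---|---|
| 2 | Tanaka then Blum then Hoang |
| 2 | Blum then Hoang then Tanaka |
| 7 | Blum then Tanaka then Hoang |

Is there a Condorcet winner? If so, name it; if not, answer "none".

Head-to-head results (11 jurors):
Blum–Hoang: Blum 11–0.
Blum vs Tanaka: Blum, 9–2.
Hoang vs Tanaka: Tanaka, 9–2.
Only Blum has no losses; Blum is the Condorcet winner.

Blum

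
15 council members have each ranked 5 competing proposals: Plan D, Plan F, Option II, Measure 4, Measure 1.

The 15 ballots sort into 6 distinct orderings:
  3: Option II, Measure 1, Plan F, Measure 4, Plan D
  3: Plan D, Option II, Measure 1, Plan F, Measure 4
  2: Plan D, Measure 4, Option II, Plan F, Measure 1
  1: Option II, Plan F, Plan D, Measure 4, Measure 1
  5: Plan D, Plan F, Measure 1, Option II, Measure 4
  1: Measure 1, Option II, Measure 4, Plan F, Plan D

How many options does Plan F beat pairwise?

2

Plan F against each rival (15 council members):
Plan F vs Plan D: Plan F is ranked higher on 3+1+1 = 5 ballots, Plan D on 10. Plan D wins 10–5.
Plan F vs Option II: Option II wins 10–5.
Plan F vs Measure 4: 3+3+1+5 = 12 for Plan F, 3 for Measure 4 — Plan F by 12–3.
Plan F vs Measure 1: Plan F wins 8–7.
Plan F beats Measure 4, Measure 1; loses to Plan D, Option II — 2 pairwise wins.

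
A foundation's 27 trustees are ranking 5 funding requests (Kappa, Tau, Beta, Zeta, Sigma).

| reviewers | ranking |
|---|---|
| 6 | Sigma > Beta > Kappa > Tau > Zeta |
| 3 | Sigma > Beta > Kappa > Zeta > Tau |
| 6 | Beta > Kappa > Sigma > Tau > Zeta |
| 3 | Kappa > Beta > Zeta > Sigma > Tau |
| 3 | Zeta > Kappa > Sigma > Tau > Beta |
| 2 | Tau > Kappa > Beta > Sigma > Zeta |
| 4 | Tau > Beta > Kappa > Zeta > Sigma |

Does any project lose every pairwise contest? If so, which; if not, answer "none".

Zeta

Pairwise majorities:
Kappa vs Tau: Kappa, 21–6.
Kappa vs Beta: 3+3+2 = 8 for Kappa, 19 for Beta — Beta by 19–8.
Kappa vs Zeta: Kappa, 24–3.
Kappa vs Sigma: Kappa wins 18–9.
Tau vs Beta: Beta wins 18–9.
Tau vs Zeta: 6+6+2+4 = 18 for Tau, 9 for Zeta — Tau by 18–9.
Tau vs Sigma: Sigma wins 21–6.
Beta vs Zeta: Beta wins 24–3.
Beta vs Sigma: 6+3+2+4 = 15 for Beta, 12 for Sigma — Beta by 15–12.
Zeta vs Sigma: Zeta is ranked higher on 3+3+4 = 10 ballots, Sigma on 17. Sigma wins 17–10.
Zeta is beaten in every head-to-head and is the Condorcet loser.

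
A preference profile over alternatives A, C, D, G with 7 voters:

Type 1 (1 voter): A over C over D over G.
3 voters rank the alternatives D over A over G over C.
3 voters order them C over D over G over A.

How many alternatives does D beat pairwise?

D against each rival (7 voters):
D vs A: D is ranked higher on 3+3 = 6 ballots, A on 1. D wins 6–1.
D vs C: 3 to 4, C.
D vs G: D preferred on 1+3+3 = 7 ballots; D wins 7–0.
D beats A, G; loses to C — 2 pairwise wins.

2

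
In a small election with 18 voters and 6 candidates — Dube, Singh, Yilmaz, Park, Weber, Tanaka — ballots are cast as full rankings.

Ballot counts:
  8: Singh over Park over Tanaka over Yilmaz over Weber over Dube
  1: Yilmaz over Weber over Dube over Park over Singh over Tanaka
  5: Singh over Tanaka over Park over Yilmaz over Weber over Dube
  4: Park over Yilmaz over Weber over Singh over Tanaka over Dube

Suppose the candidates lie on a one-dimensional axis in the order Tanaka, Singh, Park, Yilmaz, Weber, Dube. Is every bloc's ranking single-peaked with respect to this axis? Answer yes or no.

Axis positions: Tanaka=1, Singh=2, Park=3, Yilmaz=4, Weber=5, Dube=6.
Bloc 1 (peak Singh at position 2): ranking walks positions 2-3-1-4-5-6, expanding outward from the peak — single-peaked.
Bloc 2 (peak Yilmaz at position 4): ranking walks positions 4-5-6-3-2-1, expanding outward from the peak — single-peaked.
Bloc 3 (peak Singh at position 2): ranking walks positions 2-1-3-4-5-6, expanding outward from the peak — single-peaked.
Bloc 4 (peak Park at position 3): ranking walks positions 3-4-5-2-1-6, expanding outward from the peak — single-peaked.
Every ranking is single-peaked on this axis.

yes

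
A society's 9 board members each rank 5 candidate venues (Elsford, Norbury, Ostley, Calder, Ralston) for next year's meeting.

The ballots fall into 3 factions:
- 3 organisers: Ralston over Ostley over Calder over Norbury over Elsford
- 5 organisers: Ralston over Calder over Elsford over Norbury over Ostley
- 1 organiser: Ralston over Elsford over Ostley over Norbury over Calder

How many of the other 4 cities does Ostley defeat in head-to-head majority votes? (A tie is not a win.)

Ostley against each rival (9 organisers):
Ostley–Elsford: Elsford 6–3.
Ostley vs Norbury: Ostley is ranked higher on 3+1 = 4 ballots, Norbury on 5. Norbury wins 5–4.
Ostley–Calder: Calder 5–4.
Ostley vs Ralston: 0 for Ostley, 9 for Ralston — Ralston by 9–0.
Ostley beats no one; loses to Elsford, Norbury, Calder, Ralston — 0 pairwise wins.

0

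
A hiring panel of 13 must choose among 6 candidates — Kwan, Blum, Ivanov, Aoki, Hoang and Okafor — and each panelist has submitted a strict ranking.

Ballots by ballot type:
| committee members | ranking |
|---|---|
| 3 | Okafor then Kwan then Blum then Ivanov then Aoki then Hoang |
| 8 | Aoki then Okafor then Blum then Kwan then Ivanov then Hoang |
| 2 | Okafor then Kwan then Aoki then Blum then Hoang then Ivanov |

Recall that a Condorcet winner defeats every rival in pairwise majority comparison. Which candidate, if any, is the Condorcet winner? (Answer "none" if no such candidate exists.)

Aoki

Pairwise majorities:
Kwan vs Blum: Kwan preferred on 3+2 = 5 ballots; Blum wins 8–5.
Kwan vs Ivanov: 13 to 0, Kwan.
Kwan vs Aoki: Aoki wins 8–5.
Kwan vs Hoang: Kwan, 13–0.
Kwan vs Okafor: Kwan is ranked higher on 0 ballots, Okafor on 13. Okafor wins 13–0.
Blum vs Ivanov: 13 to 0, Blum.
Blum vs Aoki: Aoki, 10–3.
Blum vs Hoang: Blum wins 13–0.
Blum vs Okafor: 0 to 13, Okafor.
Ivanov vs Aoki: Ivanov is ranked higher on 3 ballots, Aoki on 10. Aoki wins 10–3.
Ivanov vs Hoang: Ivanov preferred on 3+8 = 11 ballots; Ivanov wins 11–2.
Ivanov–Okafor: Okafor 13–0.
Aoki vs Hoang: 13 to 0, Aoki.
Aoki vs Okafor: 8 to 5, Aoki.
Hoang vs Okafor: Okafor wins 13–0.
Aoki wins every pairwise contest, so Aoki is the Condorcet winner.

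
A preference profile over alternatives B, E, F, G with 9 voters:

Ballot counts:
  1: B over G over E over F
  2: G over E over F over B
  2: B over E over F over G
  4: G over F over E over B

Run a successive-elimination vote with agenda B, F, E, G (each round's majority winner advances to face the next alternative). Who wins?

G

Round 1: B vs F — 3–6, F advances.
Round 2: F vs E — 4–5, E advances.
Round 3: E vs G — 2–7, G advances.
The agenda winner is G.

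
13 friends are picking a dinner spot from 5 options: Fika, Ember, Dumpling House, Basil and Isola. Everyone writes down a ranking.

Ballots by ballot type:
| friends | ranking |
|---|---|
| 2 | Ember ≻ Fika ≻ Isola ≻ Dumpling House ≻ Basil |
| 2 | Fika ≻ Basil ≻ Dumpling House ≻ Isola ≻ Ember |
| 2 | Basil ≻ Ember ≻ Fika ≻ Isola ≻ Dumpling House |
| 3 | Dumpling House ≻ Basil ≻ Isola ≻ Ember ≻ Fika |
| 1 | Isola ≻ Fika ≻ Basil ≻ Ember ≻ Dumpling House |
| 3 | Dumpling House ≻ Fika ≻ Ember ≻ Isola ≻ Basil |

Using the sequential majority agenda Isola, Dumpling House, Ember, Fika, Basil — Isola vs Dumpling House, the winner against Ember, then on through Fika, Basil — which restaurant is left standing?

Round 1: Isola vs Dumpling House — 5–8, Dumpling House advances.
Round 2: Dumpling House vs Ember — 8–5, Dumpling House advances.
Round 3: Dumpling House vs Fika — 6–7, Fika advances.
Round 4: Fika vs Basil — 8–5, Fika advances.
Fika survives the agenda.

Fika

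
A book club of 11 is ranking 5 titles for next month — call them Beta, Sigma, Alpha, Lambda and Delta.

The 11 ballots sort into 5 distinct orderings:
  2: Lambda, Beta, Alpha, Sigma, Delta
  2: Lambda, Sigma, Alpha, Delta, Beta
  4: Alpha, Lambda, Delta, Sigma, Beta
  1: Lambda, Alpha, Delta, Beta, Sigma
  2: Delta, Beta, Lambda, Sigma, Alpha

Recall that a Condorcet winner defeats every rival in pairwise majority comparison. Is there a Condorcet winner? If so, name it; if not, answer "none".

Pairwise majorities:
Beta–Sigma: Sigma 6–5.
Beta vs Alpha: Alpha wins 7–4.
Beta–Lambda: Lambda 9–2.
Beta–Delta: Delta 9–2.
Sigma–Alpha: Alpha 7–4.
Sigma–Lambda: Lambda 11–0.
Sigma–Delta: Delta 7–4.
Alpha–Lambda: Lambda 7–4.
Alpha vs Delta: Alpha wins 9–2.
Lambda vs Delta: Lambda wins 9–2.
Only Lambda has no losses; Lambda is the Condorcet winner.

Lambda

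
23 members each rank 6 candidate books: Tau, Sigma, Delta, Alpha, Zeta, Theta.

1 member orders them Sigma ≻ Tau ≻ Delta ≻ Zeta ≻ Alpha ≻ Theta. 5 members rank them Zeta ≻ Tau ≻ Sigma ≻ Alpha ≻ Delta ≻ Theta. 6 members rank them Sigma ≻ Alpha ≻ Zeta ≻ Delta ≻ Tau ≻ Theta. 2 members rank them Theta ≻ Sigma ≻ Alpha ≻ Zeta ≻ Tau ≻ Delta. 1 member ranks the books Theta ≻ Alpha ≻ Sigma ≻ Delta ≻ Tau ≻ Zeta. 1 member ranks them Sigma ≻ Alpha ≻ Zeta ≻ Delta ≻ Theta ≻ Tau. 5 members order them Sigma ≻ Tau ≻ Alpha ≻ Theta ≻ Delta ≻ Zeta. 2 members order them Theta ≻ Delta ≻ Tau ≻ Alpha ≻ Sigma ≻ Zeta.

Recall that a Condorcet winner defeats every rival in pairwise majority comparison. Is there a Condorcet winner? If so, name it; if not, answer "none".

Sigma

Head-to-head results (23 members):
Tau vs Sigma: Sigma wins 16–7.
Tau–Delta: Tau 13–10.
Tau vs Alpha: Tau wins 13–10.
Tau vs Zeta: Zeta, 14–9.
Tau vs Theta: Tau, 17–6.
Sigma–Delta: Sigma 21–2.
Sigma vs Alpha: Sigma wins 20–3.
Sigma vs Zeta: Sigma wins 18–5.
Sigma–Theta: Sigma 18–5.
Delta vs Alpha: Alpha, 20–3.
Delta vs Zeta: Zeta wins 14–9.
Delta vs Theta: Delta wins 13–10.
Alpha vs Zeta: Alpha, 17–6.
Alpha vs Theta: Alpha, 18–5.
Zeta vs Theta: Zeta wins 13–10.
Only Sigma has no losses; Sigma is the Condorcet winner.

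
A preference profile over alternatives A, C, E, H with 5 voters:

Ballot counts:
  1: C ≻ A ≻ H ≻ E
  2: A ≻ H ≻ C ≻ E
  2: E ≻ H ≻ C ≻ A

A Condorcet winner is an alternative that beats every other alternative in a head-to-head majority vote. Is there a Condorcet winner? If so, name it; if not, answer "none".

Head-to-head results (5 voters):
A vs C: 2 for A, 3 for C — C by 3–2.
A vs E: A preferred on 1+2 = 3 ballots; A wins 3–2.
A vs H: A is ranked higher on 1+2 = 3 ballots, H on 2. A wins 3–2.
C vs E: C preferred on 1+2 = 3 ballots; C wins 3–2.
C vs H: C is ranked higher on 1 ballot, H on 4. H wins 4–1.
E vs H: E is ranked higher on 2 ballots, H on 3. H wins 3–2.
Each alternative drops at least one matchup (A loses to C; C loses to H; E loses to A; H loses to A); the cycle A → H → C → A rules out a Condorcet winner.

none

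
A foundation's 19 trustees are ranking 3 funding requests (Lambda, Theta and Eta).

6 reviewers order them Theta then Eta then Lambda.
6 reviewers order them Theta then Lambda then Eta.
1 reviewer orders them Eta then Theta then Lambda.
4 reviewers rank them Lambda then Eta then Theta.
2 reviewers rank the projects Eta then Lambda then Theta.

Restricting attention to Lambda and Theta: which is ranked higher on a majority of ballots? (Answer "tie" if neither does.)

Ballots ranking Lambda above Theta: 4 + 2 = 6.
Ballots ranking Theta above Lambda: 19 − 6 = 13.
Theta wins the head-to-head 13–6.

Theta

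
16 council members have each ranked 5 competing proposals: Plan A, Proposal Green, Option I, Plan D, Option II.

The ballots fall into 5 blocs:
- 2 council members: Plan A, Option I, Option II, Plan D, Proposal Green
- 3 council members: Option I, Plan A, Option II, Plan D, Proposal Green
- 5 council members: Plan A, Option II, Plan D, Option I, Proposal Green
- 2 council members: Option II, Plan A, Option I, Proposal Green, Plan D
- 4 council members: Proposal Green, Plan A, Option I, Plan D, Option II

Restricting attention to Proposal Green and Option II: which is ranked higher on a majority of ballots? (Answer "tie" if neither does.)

Option II

Ballots ranking Proposal Green above Option II: 4.
Ballots ranking Option II above Proposal Green: 16 − 4 = 12.
Option II wins the head-to-head 12–4.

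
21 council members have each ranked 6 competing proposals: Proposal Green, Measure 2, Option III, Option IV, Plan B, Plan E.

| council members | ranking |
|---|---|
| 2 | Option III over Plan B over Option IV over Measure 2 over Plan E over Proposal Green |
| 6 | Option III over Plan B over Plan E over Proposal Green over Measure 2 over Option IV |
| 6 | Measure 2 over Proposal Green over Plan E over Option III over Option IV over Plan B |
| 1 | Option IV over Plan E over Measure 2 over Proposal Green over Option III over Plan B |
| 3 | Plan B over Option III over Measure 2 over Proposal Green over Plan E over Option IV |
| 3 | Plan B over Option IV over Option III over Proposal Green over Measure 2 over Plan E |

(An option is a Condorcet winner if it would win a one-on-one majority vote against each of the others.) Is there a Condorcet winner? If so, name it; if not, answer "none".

Option III

Pairwise majorities:
Proposal Green vs Measure 2: 9 to 12, Measure 2.
Proposal Green vs Option III: Option III wins 14–7.
Proposal Green vs Option IV: Proposal Green, 15–6.
Proposal Green–Plan B: Plan B 14–7.
Proposal Green vs Plan E: Proposal Green, 12–9.
Measure 2 vs Option III: Option III wins 14–7.
Measure 2–Option IV: Measure 2 15–6.
Measure 2 vs Plan B: Plan B, 14–7.
Measure 2 vs Plan E: Measure 2, 14–7.
Option III vs Option IV: 17 to 4, Option III.
Option III vs Plan B: Option III, 15–6.
Option III vs Plan E: Option III, 14–7.
Option IV vs Plan B: Option IV is ranked higher on 6+1 = 7 ballots, Plan B on 14. Plan B wins 14–7.
Option IV vs Plan E: Plan E wins 15–6.
Plan B vs Plan E: Plan B is ranked higher on 2+6+3+3 = 14 ballots, Plan E on 7. Plan B wins 14–7.
Only Option III has no losses; Option III is the Condorcet winner.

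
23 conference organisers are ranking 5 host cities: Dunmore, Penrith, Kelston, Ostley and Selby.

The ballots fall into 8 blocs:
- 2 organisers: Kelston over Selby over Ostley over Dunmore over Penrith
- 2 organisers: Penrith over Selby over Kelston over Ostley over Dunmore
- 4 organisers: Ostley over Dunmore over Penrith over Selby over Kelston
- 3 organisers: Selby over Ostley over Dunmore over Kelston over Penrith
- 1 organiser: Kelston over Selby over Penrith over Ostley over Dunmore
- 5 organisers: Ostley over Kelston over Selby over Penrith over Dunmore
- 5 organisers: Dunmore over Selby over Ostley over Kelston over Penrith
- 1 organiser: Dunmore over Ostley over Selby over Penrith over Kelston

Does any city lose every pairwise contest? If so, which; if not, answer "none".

Head-to-head results (23 organisers):
Dunmore vs Penrith: Dunmore wins 15–8.
Dunmore vs Kelston: Dunmore, 13–10.
Dunmore vs Ostley: Dunmore preferred on 5+1 = 6 ballots; Ostley wins 17–6.
Dunmore vs Selby: Dunmore is ranked higher on 4+5+1 = 10 ballots, Selby on 13. Selby wins 13–10.
Penrith vs Kelston: 2+4+1 = 7 for Penrith, 16 for Kelston — Kelston by 16–7.
Penrith vs Ostley: Ostley, 20–3.
Penrith vs Selby: 2+4 = 6 for Penrith, 17 for Selby — Selby by 17–6.
Kelston vs Ostley: Ostley, 18–5.
Kelston vs Selby: Selby wins 15–8.
Ostley–Selby: Selby 13–10.
Penrith loses to every other city — it is the Condorcet loser.

Penrith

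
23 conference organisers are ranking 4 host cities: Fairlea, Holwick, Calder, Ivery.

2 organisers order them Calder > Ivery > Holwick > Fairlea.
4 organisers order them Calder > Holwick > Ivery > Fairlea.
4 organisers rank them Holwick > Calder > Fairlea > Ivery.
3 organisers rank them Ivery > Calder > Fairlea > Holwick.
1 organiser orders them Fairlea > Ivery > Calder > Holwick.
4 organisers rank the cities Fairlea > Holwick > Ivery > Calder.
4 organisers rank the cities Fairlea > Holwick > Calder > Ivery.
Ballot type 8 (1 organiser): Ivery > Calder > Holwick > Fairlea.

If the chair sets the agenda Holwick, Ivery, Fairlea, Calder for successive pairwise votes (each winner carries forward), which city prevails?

Calder

Round 1: Holwick vs Ivery — 16–7, Holwick advances.
Round 2: Holwick vs Fairlea — 11–12, Fairlea advances.
Round 3: Fairlea vs Calder — 9–14, Calder advances.
The agenda winner is Calder.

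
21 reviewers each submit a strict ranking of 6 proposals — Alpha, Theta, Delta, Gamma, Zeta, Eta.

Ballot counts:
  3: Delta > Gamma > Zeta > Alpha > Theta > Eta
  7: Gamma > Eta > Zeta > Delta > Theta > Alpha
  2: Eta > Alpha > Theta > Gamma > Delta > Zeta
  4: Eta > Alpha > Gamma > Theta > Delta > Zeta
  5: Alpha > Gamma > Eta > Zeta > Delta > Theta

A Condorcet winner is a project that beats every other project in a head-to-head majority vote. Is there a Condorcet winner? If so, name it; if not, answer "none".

Pairwise majorities:
Alpha vs Theta: 14 to 7, Alpha.
Alpha vs Delta: 11 to 10, Alpha.
Alpha vs Gamma: Alpha is ranked higher on 2+4+5 = 11 ballots, Gamma on 10. Alpha wins 11–10.
Alpha vs Zeta: Alpha is ranked higher on 2+4+5 = 11 ballots, Zeta on 10. Alpha wins 11–10.
Alpha vs Eta: Alpha preferred on 3+5 = 8 ballots; Eta wins 13–8.
Theta vs Delta: 2+4 = 6 for Theta, 15 for Delta — Delta by 15–6.
Theta vs Gamma: 2 to 19, Gamma.
Theta vs Zeta: 6 to 15, Zeta.
Theta vs Eta: 3 to 18, Eta.
Delta vs Gamma: 3 to 18, Gamma.
Delta vs Zeta: Delta is ranked higher on 3+2+4 = 9 ballots, Zeta on 12. Zeta wins 12–9.
Delta vs Eta: Delta preferred on 3 ballots; Eta wins 18–3.
Gamma vs Zeta: Gamma is ranked higher on 3+7+2+4+5 = 21 ballots, Zeta on 0. Gamma wins 21–0.
Gamma vs Eta: Gamma preferred on 3+7+5 = 15 ballots; Gamma wins 15–6.
Zeta vs Eta: 3 to 18, Eta.
Every project loses at least once (Alpha loses to Eta; Theta loses to Alpha; Delta loses to Alpha; Gamma loses to Alpha; Zeta loses to Alpha; Eta loses to Gamma). The majority relation contains the cycle Alpha → Gamma → Eta → Alpha, so there is no Condorcet winner.

none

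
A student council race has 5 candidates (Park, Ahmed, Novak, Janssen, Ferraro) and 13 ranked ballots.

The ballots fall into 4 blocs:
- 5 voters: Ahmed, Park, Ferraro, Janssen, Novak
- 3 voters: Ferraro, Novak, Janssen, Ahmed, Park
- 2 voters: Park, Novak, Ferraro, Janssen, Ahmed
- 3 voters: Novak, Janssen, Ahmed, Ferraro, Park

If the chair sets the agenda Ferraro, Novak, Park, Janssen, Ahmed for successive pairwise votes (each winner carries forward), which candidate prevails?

Ahmed

Round 1: Ferraro vs Novak — 8–5, Ferraro advances.
Round 2: Ferraro vs Park — 6–7, Park advances.
Round 3: Park vs Janssen — 7–6, Park advances.
Round 4: Park vs Ahmed — 2–11, Ahmed advances.
The agenda winner is Ahmed.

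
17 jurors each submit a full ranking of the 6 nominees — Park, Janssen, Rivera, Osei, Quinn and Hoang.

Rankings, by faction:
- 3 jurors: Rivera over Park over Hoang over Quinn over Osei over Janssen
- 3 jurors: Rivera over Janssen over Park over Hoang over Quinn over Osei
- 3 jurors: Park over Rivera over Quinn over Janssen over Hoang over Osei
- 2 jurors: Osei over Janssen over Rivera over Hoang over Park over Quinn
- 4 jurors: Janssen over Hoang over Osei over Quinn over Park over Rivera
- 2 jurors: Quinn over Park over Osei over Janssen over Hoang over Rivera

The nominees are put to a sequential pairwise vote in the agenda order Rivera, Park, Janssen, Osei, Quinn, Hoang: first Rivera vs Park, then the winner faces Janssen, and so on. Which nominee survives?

Round 1: Rivera vs Park — 8–9, Park advances.
Round 2: Park vs Janssen — 8–9, Janssen advances.
Round 3: Janssen vs Osei — 10–7, Janssen advances.
Round 4: Janssen vs Quinn — 9–8, Janssen advances.
Round 5: Janssen vs Hoang — 14–3, Janssen advances.
The agenda winner is Janssen.

Janssen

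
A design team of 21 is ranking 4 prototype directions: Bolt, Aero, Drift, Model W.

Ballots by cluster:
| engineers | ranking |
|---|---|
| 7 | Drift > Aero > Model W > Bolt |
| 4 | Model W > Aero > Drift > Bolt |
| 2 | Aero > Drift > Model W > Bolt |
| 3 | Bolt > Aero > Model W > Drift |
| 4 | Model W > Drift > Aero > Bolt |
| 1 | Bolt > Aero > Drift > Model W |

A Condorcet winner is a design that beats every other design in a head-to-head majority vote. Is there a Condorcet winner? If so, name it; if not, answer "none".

Check each pair by majority over 21 ballots:
Bolt vs Aero: Bolt preferred on 3+1 = 4 ballots; Aero wins 17–4.
Bolt vs Drift: 3+1 = 4 for Bolt, 17 for Drift — Drift by 17–4.
Bolt vs Model W: Bolt is ranked higher on 3+1 = 4 ballots, Model W on 17. Model W wins 17–4.
Aero vs Drift: Aero preferred on 4+2+3+1 = 10 ballots; Drift wins 11–10.
Aero vs Model W: 7+2+3+1 = 13 for Aero, 8 for Model W — Aero by 13–8.
Drift vs Model W: 7+2+1 = 10 for Drift, 11 for Model W — Model W by 11–10.
No design is unbeaten: Bolt loses to Aero; Aero loses to Drift; Drift loses to Model W; Model W loses to Aero. In particular Aero → Model W → Drift → Aero is a majority cycle — no Condorcet winner exists.

none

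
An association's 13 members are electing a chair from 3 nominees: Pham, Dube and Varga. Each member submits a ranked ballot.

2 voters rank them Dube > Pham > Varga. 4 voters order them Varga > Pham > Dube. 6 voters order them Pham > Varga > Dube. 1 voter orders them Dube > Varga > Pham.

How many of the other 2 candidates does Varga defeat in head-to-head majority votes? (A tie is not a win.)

Varga against each rival (13 voters):
Varga vs Pham: Varga is ranked higher on 4+1 = 5 ballots, Pham on 8. Pham wins 8–5.
Varga vs Dube: Varga preferred on 4+6 = 10 ballots; Varga wins 10–3.
Varga beats Dube; loses to Pham — 1 pairwise win.

1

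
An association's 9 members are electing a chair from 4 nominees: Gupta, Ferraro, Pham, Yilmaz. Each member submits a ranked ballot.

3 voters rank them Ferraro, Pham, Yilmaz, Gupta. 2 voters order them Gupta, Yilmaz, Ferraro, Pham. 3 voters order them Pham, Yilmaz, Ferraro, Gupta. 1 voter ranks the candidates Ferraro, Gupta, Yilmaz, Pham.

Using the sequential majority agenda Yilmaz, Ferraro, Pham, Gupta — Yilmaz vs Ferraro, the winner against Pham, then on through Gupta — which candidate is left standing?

Round 1: Yilmaz vs Ferraro — 5–4, Yilmaz advances.
Round 2: Yilmaz vs Pham — 3–6, Pham advances.
Round 3: Pham vs Gupta — 6–3, Pham advances.
The agenda winner is Pham.

Pham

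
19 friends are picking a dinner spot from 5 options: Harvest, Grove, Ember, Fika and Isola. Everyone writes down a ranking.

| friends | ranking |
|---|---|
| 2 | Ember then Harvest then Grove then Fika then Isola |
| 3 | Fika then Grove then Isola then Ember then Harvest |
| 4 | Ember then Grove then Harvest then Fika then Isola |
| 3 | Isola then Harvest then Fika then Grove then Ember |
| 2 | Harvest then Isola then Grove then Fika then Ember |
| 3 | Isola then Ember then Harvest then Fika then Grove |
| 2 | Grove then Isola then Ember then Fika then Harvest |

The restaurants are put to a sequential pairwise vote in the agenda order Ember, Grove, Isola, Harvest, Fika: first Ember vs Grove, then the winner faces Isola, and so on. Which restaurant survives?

Harvest

Round 1: Ember vs Grove — 9–10, Grove advances.
Round 2: Grove vs Isola — 11–8, Grove advances.
Round 3: Grove vs Harvest — 9–10, Harvest advances.
Round 4: Harvest vs Fika — 14–5, Harvest advances.
Harvest survives the agenda.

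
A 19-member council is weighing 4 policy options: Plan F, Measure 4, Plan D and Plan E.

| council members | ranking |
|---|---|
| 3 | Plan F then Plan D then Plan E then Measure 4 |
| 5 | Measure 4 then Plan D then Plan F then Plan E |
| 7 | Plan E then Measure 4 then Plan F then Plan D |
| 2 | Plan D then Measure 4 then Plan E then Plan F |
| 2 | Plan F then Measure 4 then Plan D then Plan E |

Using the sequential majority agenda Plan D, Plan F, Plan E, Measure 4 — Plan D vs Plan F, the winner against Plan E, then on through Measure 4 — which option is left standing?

Round 1: Plan D vs Plan F — 7–12, Plan F advances.
Round 2: Plan F vs Plan E — 10–9, Plan F advances.
Round 3: Plan F vs Measure 4 — 5–14, Measure 4 advances.
Measure 4 survives the agenda.

Measure 4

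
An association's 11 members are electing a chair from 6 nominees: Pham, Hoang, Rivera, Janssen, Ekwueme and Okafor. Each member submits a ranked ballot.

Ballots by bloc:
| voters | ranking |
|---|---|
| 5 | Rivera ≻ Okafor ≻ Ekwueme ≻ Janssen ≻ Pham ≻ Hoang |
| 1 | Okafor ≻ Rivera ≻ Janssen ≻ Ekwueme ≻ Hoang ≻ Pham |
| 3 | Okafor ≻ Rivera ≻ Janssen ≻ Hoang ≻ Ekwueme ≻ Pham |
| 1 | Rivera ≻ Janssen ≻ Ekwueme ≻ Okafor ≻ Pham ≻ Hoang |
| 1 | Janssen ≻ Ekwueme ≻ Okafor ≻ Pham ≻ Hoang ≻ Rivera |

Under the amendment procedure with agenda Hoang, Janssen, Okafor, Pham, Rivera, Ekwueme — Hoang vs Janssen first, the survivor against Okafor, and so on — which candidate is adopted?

Round 1: Hoang vs Janssen — 0–11, Janssen advances.
Round 2: Janssen vs Okafor — 2–9, Okafor advances.
Round 3: Okafor vs Pham — 11–0, Okafor advances.
Round 4: Okafor vs Rivera — 5–6, Rivera advances.
Round 5: Rivera vs Ekwueme — 10–1, Rivera advances.
Rivera survives the agenda.

Rivera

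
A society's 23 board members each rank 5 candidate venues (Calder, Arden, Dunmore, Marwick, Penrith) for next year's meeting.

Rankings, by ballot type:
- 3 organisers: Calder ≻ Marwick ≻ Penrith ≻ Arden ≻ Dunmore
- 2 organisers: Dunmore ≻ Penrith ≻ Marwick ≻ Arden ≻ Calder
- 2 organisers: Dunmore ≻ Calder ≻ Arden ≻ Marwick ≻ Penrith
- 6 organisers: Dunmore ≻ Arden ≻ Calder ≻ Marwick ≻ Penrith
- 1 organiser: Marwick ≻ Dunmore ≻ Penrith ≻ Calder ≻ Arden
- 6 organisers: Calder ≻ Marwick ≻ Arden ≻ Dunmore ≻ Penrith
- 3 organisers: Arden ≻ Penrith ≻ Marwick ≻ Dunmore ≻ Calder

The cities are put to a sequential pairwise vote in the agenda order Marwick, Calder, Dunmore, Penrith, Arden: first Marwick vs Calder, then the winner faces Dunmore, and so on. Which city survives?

Round 1: Marwick vs Calder — 6–17, Calder advances.
Round 2: Calder vs Dunmore — 9–14, Dunmore advances.
Round 3: Dunmore vs Penrith — 17–6, Dunmore advances.
Round 4: Dunmore vs Arden — 11–12, Arden advances.
The agenda winner is Arden.

Arden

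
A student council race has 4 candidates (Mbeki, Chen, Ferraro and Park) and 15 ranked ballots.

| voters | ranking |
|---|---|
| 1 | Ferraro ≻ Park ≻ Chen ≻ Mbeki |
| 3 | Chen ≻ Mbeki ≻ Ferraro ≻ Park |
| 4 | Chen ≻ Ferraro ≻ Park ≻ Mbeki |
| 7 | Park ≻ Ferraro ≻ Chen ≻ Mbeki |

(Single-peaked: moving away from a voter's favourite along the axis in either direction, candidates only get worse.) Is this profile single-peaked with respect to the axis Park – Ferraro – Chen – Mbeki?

Axis positions: Park=1, Ferraro=2, Chen=3, Mbeki=4.
Group 1 (peak Ferraro at position 2): ranking walks positions 2-1-3-4, expanding outward from the peak — single-peaked.
Group 2 (peak Chen at position 3): ranking walks positions 3-4-2-1, expanding outward from the peak — single-peaked.
Group 3 (peak Chen at position 3): ranking walks positions 3-2-1-4, expanding outward from the peak — single-peaked.
Group 4 (peak Park at position 1): ranking walks positions 1-2-3-4, expanding outward from the peak — single-peaked.
Every ranking is single-peaked on this axis.

yes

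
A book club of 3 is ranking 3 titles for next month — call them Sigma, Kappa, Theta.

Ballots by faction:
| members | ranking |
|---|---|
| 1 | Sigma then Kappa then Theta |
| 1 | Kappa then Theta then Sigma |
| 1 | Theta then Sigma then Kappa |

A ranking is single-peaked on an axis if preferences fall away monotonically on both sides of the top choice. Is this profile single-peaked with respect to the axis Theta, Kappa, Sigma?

Axis positions: Theta=1, Kappa=2, Sigma=3.
Faction 1 (peak Sigma at position 3): ranking walks positions 3-2-1, expanding outward from the peak — single-peaked.
Faction 2 (peak Kappa at position 2): ranking walks positions 2-1-3, expanding outward from the peak — single-peaked.
Faction 3: ranking walks positions 1-3-2; Sigma is ranked above Kappa even though Kappa lies between Sigma and the peak Theta on the axis — preferences dip and rise again. Not single-peaked.
Faction 3 violates single-peakedness, so the profile is not single-peaked on this axis.

no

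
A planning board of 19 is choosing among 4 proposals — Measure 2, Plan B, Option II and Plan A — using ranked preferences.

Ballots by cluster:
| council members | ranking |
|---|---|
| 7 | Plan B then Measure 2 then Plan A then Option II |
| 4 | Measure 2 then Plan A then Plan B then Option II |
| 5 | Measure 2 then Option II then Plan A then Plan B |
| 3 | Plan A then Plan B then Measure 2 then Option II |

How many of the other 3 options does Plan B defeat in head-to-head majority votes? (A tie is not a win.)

Plan B against each rival (19 council members):
Plan B–Measure 2: Plan B 10–9.
Plan B vs Option II: Plan B wins 14–5.
Plan B vs Plan A: 7 for Plan B, 12 for Plan A — Plan A by 12–7.
Plan B beats Measure 2, Option II; loses to Plan A — 2 pairwise wins.

2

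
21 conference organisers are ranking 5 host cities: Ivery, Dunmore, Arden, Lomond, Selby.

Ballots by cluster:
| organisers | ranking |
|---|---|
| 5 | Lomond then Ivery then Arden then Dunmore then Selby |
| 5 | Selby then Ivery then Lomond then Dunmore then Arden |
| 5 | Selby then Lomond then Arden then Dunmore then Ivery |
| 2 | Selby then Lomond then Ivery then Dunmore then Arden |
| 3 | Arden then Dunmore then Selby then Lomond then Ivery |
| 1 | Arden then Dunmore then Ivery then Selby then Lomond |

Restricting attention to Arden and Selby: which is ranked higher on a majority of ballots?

Selby

Ballots ranking Arden above Selby: 5 + 3 + 1 = 9.
Ballots ranking Selby above Arden: 21 − 9 = 12.
Selby wins the head-to-head 12–9.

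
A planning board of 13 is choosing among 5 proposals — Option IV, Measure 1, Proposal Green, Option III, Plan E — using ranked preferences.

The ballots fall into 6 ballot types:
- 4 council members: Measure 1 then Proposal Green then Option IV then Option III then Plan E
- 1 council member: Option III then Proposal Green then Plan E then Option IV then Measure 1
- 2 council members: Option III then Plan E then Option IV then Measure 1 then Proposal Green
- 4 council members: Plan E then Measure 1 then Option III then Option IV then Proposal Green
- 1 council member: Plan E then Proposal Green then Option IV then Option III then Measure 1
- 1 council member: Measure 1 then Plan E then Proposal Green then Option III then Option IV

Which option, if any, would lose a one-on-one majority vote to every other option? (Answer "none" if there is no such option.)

Pairwise majorities:
Option IV vs Measure 1: Measure 1, 9–4.
Option IV–Proposal Green: Proposal Green 7–6.
Option IV vs Option III: Option III wins 8–5.
Option IV–Plan E: Plan E 9–4.
Measure 1 vs Proposal Green: 4+2+4+1 = 11 for Measure 1, 2 for Proposal Green — Measure 1 by 11–2.
Measure 1 vs Option III: Measure 1, 9–4.
Measure 1 vs Plan E: 4+1 = 5 for Measure 1, 8 for Plan E — Plan E by 8–5.
Proposal Green vs Option III: 4+1+1 = 6 for Proposal Green, 7 for Option III — Option III by 7–6.
Proposal Green vs Plan E: Proposal Green is ranked higher on 4+1 = 5 ballots, Plan E on 8. Plan E wins 8–5.
Option III vs Plan E: 4+1+2 = 7 for Option III, 6 for Plan E — Option III by 7–6.
Option IV loses to every other option — it is the Condorcet loser.

Option IV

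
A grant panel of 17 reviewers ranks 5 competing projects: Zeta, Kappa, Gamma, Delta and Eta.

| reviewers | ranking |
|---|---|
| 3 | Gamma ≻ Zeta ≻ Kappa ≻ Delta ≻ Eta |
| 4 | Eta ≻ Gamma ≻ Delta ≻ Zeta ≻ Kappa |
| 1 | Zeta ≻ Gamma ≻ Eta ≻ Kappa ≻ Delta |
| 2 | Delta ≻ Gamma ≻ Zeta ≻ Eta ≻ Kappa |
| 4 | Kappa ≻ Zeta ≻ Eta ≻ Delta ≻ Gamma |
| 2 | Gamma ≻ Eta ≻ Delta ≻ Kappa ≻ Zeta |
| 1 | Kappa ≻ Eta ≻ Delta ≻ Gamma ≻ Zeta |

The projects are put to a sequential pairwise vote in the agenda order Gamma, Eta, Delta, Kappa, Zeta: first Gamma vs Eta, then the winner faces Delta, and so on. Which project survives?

Round 1: Gamma vs Eta — 8–9, Eta advances.
Round 2: Eta vs Delta — 12–5, Eta advances.
Round 3: Eta vs Kappa — 9–8, Eta advances.
Round 4: Eta vs Zeta — 7–10, Zeta advances.
Zeta survives the agenda.

Zeta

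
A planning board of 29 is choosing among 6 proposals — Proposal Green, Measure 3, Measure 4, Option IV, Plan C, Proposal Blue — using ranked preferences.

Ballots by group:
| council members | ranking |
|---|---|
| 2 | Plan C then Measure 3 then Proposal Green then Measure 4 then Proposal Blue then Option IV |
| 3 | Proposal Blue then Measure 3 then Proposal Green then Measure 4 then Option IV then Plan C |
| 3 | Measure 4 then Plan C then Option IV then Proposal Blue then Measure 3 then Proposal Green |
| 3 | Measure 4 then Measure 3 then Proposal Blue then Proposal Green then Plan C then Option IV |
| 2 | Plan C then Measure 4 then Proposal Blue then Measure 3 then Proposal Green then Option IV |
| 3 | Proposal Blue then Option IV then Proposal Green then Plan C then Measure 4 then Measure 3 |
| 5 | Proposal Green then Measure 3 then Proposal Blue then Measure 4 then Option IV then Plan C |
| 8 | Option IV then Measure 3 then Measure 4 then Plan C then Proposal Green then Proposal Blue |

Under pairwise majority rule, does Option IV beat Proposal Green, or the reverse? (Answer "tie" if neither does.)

Proposal Green

Ballots ranking Option IV above Proposal Green: 3 + 3 + 8 = 14.
Ballots ranking Proposal Green above Option IV: 29 − 14 = 15.
Proposal Green wins the head-to-head 15–14.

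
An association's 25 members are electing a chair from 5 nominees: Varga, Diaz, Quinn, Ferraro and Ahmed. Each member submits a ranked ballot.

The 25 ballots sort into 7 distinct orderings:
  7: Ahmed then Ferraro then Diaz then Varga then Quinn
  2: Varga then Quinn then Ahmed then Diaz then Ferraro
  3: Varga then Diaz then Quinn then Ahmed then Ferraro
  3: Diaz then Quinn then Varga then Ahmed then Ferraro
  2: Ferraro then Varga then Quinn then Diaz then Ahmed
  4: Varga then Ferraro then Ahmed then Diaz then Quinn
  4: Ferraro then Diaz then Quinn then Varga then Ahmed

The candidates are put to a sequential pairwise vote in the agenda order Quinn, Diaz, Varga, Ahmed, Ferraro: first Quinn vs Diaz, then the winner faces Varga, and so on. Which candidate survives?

Ahmed

Round 1: Quinn vs Diaz — 4–21, Diaz advances.
Round 2: Diaz vs Varga — 14–11, Diaz advances.
Round 3: Diaz vs Ahmed — 12–13, Ahmed advances.
Round 4: Ahmed vs Ferraro — 15–10, Ahmed advances.
The agenda winner is Ahmed.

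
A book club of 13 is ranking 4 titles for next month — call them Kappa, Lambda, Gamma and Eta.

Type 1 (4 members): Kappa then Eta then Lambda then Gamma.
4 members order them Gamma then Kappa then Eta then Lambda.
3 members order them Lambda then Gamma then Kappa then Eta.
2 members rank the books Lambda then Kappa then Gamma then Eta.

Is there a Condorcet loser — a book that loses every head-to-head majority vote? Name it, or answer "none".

Pairwise majorities:
Kappa–Lambda: Kappa 8–5.
Kappa vs Gamma: 4+2 = 6 for Kappa, 7 for Gamma — Gamma by 7–6.
Kappa–Eta: Kappa 13–0.
Lambda vs Gamma: Lambda is ranked higher on 4+3+2 = 9 ballots, Gamma on 4. Lambda wins 9–4.
Lambda vs Eta: Eta, 8–5.
Gamma vs Eta: Gamma wins 9–4.
No book is winless: Kappa beats Lambda; Lambda beats Gamma; Gamma beats Kappa; Eta beats Lambda. There is no Condorcet loser.

none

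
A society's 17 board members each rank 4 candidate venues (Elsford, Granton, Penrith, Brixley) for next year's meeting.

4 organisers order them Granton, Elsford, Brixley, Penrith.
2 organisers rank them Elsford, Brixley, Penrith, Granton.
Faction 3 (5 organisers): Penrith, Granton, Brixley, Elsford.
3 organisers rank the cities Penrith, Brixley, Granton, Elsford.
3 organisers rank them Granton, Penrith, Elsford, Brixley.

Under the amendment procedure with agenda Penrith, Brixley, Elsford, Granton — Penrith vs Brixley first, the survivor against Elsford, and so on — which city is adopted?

Round 1: Penrith vs Brixley — 11–6, Penrith advances.
Round 2: Penrith vs Elsford — 11–6, Penrith advances.
Round 3: Penrith vs Granton — 10–7, Penrith advances.
The agenda winner is Penrith.

Penrith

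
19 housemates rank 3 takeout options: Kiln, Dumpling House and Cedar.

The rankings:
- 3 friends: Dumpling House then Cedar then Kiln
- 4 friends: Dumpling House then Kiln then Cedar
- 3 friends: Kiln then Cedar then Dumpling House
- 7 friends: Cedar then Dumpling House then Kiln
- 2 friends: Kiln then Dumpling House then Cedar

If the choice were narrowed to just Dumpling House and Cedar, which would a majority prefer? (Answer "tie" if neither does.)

Ballots ranking Dumpling House above Cedar: 3 + 4 + 2 = 9.
Ballots ranking Cedar above Dumpling House: 19 − 9 = 10.
Cedar wins the head-to-head 10–9.

Cedar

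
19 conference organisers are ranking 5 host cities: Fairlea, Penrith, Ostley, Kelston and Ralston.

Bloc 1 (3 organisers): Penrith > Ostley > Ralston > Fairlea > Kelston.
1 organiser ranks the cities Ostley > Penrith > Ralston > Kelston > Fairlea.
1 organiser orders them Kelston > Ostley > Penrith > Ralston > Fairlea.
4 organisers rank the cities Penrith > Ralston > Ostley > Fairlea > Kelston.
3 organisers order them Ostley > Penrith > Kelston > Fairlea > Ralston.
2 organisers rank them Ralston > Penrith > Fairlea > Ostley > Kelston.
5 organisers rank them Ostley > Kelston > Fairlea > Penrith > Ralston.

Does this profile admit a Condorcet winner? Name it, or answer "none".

Ostley

Head-to-head results (19 organisers):
Fairlea vs Penrith: Fairlea is ranked higher on 5 ballots, Penrith on 14. Penrith wins 14–5.
Fairlea vs Ostley: Fairlea preferred on 2 ballots; Ostley wins 17–2.
Fairlea vs Kelston: 9 to 10, Kelston.
Fairlea vs Ralston: Fairlea is ranked higher on 3+5 = 8 ballots, Ralston on 11. Ralston wins 11–8.
Penrith vs Ostley: 3+4+2 = 9 for Penrith, 10 for Ostley — Ostley by 10–9.
Penrith vs Kelston: Penrith is ranked higher on 3+1+4+3+2 = 13 ballots, Kelston on 6. Penrith wins 13–6.
Penrith vs Ralston: Penrith is ranked higher on 3+1+1+4+3+5 = 17 ballots, Ralston on 2. Penrith wins 17–2.
Ostley vs Kelston: Ostley is ranked higher on 3+1+4+3+2+5 = 18 ballots, Kelston on 1. Ostley wins 18–1.
Ostley vs Ralston: Ostley preferred on 3+1+1+3+5 = 13 ballots; Ostley wins 13–6.
Kelston vs Ralston: Kelston preferred on 1+3+5 = 9 ballots; Ralston wins 10–9.
Ostley defeats every rival head-to-head and is the Condorcet winner.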